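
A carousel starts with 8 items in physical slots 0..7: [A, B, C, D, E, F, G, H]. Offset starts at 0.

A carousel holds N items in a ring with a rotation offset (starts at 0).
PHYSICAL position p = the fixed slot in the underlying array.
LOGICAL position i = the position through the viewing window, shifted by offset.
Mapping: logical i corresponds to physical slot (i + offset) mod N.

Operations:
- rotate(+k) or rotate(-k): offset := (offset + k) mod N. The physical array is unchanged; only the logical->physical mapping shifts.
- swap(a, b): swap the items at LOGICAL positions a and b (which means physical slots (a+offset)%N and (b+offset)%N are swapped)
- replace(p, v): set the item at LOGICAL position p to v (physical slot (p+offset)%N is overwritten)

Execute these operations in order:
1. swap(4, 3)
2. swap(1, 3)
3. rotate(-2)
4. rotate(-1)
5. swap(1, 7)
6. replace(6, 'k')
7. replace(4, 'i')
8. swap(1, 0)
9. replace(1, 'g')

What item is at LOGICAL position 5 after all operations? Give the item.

After op 1 (swap(4, 3)): offset=0, physical=[A,B,C,E,D,F,G,H], logical=[A,B,C,E,D,F,G,H]
After op 2 (swap(1, 3)): offset=0, physical=[A,E,C,B,D,F,G,H], logical=[A,E,C,B,D,F,G,H]
After op 3 (rotate(-2)): offset=6, physical=[A,E,C,B,D,F,G,H], logical=[G,H,A,E,C,B,D,F]
After op 4 (rotate(-1)): offset=5, physical=[A,E,C,B,D,F,G,H], logical=[F,G,H,A,E,C,B,D]
After op 5 (swap(1, 7)): offset=5, physical=[A,E,C,B,G,F,D,H], logical=[F,D,H,A,E,C,B,G]
After op 6 (replace(6, 'k')): offset=5, physical=[A,E,C,k,G,F,D,H], logical=[F,D,H,A,E,C,k,G]
After op 7 (replace(4, 'i')): offset=5, physical=[A,i,C,k,G,F,D,H], logical=[F,D,H,A,i,C,k,G]
After op 8 (swap(1, 0)): offset=5, physical=[A,i,C,k,G,D,F,H], logical=[D,F,H,A,i,C,k,G]
After op 9 (replace(1, 'g')): offset=5, physical=[A,i,C,k,G,D,g,H], logical=[D,g,H,A,i,C,k,G]

Answer: C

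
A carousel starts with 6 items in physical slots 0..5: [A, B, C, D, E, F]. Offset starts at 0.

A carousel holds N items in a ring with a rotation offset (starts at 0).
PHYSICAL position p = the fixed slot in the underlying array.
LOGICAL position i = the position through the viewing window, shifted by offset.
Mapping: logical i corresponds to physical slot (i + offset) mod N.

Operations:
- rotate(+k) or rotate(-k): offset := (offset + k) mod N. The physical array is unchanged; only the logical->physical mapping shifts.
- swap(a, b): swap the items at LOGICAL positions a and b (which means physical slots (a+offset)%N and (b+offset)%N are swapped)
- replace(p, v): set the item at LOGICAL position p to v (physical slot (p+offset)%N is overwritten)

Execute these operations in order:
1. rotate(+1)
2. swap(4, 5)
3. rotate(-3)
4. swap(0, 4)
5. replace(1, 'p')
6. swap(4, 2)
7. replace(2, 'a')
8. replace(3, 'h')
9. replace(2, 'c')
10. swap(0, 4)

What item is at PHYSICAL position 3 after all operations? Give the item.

After op 1 (rotate(+1)): offset=1, physical=[A,B,C,D,E,F], logical=[B,C,D,E,F,A]
After op 2 (swap(4, 5)): offset=1, physical=[F,B,C,D,E,A], logical=[B,C,D,E,A,F]
After op 3 (rotate(-3)): offset=4, physical=[F,B,C,D,E,A], logical=[E,A,F,B,C,D]
After op 4 (swap(0, 4)): offset=4, physical=[F,B,E,D,C,A], logical=[C,A,F,B,E,D]
After op 5 (replace(1, 'p')): offset=4, physical=[F,B,E,D,C,p], logical=[C,p,F,B,E,D]
After op 6 (swap(4, 2)): offset=4, physical=[E,B,F,D,C,p], logical=[C,p,E,B,F,D]
After op 7 (replace(2, 'a')): offset=4, physical=[a,B,F,D,C,p], logical=[C,p,a,B,F,D]
After op 8 (replace(3, 'h')): offset=4, physical=[a,h,F,D,C,p], logical=[C,p,a,h,F,D]
After op 9 (replace(2, 'c')): offset=4, physical=[c,h,F,D,C,p], logical=[C,p,c,h,F,D]
After op 10 (swap(0, 4)): offset=4, physical=[c,h,C,D,F,p], logical=[F,p,c,h,C,D]

Answer: D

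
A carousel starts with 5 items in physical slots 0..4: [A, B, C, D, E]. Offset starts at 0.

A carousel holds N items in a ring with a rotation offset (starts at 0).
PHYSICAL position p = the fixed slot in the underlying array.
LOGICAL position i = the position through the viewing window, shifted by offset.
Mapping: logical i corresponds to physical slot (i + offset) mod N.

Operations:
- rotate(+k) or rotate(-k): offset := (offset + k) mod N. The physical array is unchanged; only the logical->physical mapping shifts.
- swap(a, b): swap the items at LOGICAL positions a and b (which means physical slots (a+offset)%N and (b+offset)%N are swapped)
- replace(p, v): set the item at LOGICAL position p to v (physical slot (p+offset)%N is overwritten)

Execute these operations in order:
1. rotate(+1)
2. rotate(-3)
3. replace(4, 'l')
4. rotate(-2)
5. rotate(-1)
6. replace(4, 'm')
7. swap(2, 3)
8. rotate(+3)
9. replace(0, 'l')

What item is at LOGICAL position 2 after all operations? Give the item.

After op 1 (rotate(+1)): offset=1, physical=[A,B,C,D,E], logical=[B,C,D,E,A]
After op 2 (rotate(-3)): offset=3, physical=[A,B,C,D,E], logical=[D,E,A,B,C]
After op 3 (replace(4, 'l')): offset=3, physical=[A,B,l,D,E], logical=[D,E,A,B,l]
After op 4 (rotate(-2)): offset=1, physical=[A,B,l,D,E], logical=[B,l,D,E,A]
After op 5 (rotate(-1)): offset=0, physical=[A,B,l,D,E], logical=[A,B,l,D,E]
After op 6 (replace(4, 'm')): offset=0, physical=[A,B,l,D,m], logical=[A,B,l,D,m]
After op 7 (swap(2, 3)): offset=0, physical=[A,B,D,l,m], logical=[A,B,D,l,m]
After op 8 (rotate(+3)): offset=3, physical=[A,B,D,l,m], logical=[l,m,A,B,D]
After op 9 (replace(0, 'l')): offset=3, physical=[A,B,D,l,m], logical=[l,m,A,B,D]

Answer: A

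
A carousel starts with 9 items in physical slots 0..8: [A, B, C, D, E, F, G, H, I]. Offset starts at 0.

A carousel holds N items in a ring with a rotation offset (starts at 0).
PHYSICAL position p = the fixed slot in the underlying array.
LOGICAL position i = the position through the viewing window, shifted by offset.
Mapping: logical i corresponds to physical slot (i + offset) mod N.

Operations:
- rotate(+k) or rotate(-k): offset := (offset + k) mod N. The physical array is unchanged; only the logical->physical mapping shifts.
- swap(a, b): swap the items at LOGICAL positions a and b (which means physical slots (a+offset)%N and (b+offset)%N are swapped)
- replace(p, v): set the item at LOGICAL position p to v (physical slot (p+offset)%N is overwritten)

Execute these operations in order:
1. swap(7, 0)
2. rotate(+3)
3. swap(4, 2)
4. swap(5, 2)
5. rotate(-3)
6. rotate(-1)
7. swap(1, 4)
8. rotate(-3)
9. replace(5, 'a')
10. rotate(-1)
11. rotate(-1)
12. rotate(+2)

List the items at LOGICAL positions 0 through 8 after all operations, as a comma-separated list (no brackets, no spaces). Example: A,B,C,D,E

After op 1 (swap(7, 0)): offset=0, physical=[H,B,C,D,E,F,G,A,I], logical=[H,B,C,D,E,F,G,A,I]
After op 2 (rotate(+3)): offset=3, physical=[H,B,C,D,E,F,G,A,I], logical=[D,E,F,G,A,I,H,B,C]
After op 3 (swap(4, 2)): offset=3, physical=[H,B,C,D,E,A,G,F,I], logical=[D,E,A,G,F,I,H,B,C]
After op 4 (swap(5, 2)): offset=3, physical=[H,B,C,D,E,I,G,F,A], logical=[D,E,I,G,F,A,H,B,C]
After op 5 (rotate(-3)): offset=0, physical=[H,B,C,D,E,I,G,F,A], logical=[H,B,C,D,E,I,G,F,A]
After op 6 (rotate(-1)): offset=8, physical=[H,B,C,D,E,I,G,F,A], logical=[A,H,B,C,D,E,I,G,F]
After op 7 (swap(1, 4)): offset=8, physical=[D,B,C,H,E,I,G,F,A], logical=[A,D,B,C,H,E,I,G,F]
After op 8 (rotate(-3)): offset=5, physical=[D,B,C,H,E,I,G,F,A], logical=[I,G,F,A,D,B,C,H,E]
After op 9 (replace(5, 'a')): offset=5, physical=[D,a,C,H,E,I,G,F,A], logical=[I,G,F,A,D,a,C,H,E]
After op 10 (rotate(-1)): offset=4, physical=[D,a,C,H,E,I,G,F,A], logical=[E,I,G,F,A,D,a,C,H]
After op 11 (rotate(-1)): offset=3, physical=[D,a,C,H,E,I,G,F,A], logical=[H,E,I,G,F,A,D,a,C]
After op 12 (rotate(+2)): offset=5, physical=[D,a,C,H,E,I,G,F,A], logical=[I,G,F,A,D,a,C,H,E]

Answer: I,G,F,A,D,a,C,H,E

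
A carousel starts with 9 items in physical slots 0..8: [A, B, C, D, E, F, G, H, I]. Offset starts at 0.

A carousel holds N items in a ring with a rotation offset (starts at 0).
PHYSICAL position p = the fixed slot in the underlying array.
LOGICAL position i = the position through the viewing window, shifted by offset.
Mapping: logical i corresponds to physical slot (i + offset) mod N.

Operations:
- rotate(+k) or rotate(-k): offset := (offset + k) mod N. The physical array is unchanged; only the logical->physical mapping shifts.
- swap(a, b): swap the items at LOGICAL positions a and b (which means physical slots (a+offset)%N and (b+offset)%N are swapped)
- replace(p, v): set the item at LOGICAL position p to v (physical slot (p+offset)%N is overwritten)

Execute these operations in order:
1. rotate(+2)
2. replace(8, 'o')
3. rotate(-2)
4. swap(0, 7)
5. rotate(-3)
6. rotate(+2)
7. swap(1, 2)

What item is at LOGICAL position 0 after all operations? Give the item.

Answer: I

Derivation:
After op 1 (rotate(+2)): offset=2, physical=[A,B,C,D,E,F,G,H,I], logical=[C,D,E,F,G,H,I,A,B]
After op 2 (replace(8, 'o')): offset=2, physical=[A,o,C,D,E,F,G,H,I], logical=[C,D,E,F,G,H,I,A,o]
After op 3 (rotate(-2)): offset=0, physical=[A,o,C,D,E,F,G,H,I], logical=[A,o,C,D,E,F,G,H,I]
After op 4 (swap(0, 7)): offset=0, physical=[H,o,C,D,E,F,G,A,I], logical=[H,o,C,D,E,F,G,A,I]
After op 5 (rotate(-3)): offset=6, physical=[H,o,C,D,E,F,G,A,I], logical=[G,A,I,H,o,C,D,E,F]
After op 6 (rotate(+2)): offset=8, physical=[H,o,C,D,E,F,G,A,I], logical=[I,H,o,C,D,E,F,G,A]
After op 7 (swap(1, 2)): offset=8, physical=[o,H,C,D,E,F,G,A,I], logical=[I,o,H,C,D,E,F,G,A]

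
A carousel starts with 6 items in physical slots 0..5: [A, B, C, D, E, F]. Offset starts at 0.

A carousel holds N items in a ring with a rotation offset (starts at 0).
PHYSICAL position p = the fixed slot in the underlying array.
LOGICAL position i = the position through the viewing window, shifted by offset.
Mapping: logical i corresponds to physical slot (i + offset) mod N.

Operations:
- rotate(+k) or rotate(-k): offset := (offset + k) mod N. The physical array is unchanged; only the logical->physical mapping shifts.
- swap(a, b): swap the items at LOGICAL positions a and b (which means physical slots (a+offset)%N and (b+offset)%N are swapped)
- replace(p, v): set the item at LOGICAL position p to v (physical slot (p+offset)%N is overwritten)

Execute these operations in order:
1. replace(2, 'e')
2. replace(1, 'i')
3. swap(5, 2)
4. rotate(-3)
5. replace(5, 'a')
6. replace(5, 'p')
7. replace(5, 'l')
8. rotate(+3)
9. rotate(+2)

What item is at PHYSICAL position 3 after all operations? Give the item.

Answer: D

Derivation:
After op 1 (replace(2, 'e')): offset=0, physical=[A,B,e,D,E,F], logical=[A,B,e,D,E,F]
After op 2 (replace(1, 'i')): offset=0, physical=[A,i,e,D,E,F], logical=[A,i,e,D,E,F]
After op 3 (swap(5, 2)): offset=0, physical=[A,i,F,D,E,e], logical=[A,i,F,D,E,e]
After op 4 (rotate(-3)): offset=3, physical=[A,i,F,D,E,e], logical=[D,E,e,A,i,F]
After op 5 (replace(5, 'a')): offset=3, physical=[A,i,a,D,E,e], logical=[D,E,e,A,i,a]
After op 6 (replace(5, 'p')): offset=3, physical=[A,i,p,D,E,e], logical=[D,E,e,A,i,p]
After op 7 (replace(5, 'l')): offset=3, physical=[A,i,l,D,E,e], logical=[D,E,e,A,i,l]
After op 8 (rotate(+3)): offset=0, physical=[A,i,l,D,E,e], logical=[A,i,l,D,E,e]
After op 9 (rotate(+2)): offset=2, physical=[A,i,l,D,E,e], logical=[l,D,E,e,A,i]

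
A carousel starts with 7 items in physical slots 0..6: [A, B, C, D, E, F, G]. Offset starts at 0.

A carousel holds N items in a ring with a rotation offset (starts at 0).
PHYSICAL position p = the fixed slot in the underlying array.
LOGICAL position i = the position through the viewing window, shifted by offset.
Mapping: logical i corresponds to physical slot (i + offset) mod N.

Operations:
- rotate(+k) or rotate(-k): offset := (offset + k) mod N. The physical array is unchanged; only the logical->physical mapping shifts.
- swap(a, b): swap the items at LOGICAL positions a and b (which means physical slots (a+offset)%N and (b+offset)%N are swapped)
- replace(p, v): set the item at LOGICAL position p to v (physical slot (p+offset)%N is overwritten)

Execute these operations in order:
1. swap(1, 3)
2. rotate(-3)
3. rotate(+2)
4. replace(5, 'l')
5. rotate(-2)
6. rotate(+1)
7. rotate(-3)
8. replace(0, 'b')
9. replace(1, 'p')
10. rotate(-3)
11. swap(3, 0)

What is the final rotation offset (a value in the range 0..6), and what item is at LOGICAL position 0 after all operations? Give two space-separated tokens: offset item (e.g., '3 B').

Answer: 6 b

Derivation:
After op 1 (swap(1, 3)): offset=0, physical=[A,D,C,B,E,F,G], logical=[A,D,C,B,E,F,G]
After op 2 (rotate(-3)): offset=4, physical=[A,D,C,B,E,F,G], logical=[E,F,G,A,D,C,B]
After op 3 (rotate(+2)): offset=6, physical=[A,D,C,B,E,F,G], logical=[G,A,D,C,B,E,F]
After op 4 (replace(5, 'l')): offset=6, physical=[A,D,C,B,l,F,G], logical=[G,A,D,C,B,l,F]
After op 5 (rotate(-2)): offset=4, physical=[A,D,C,B,l,F,G], logical=[l,F,G,A,D,C,B]
After op 6 (rotate(+1)): offset=5, physical=[A,D,C,B,l,F,G], logical=[F,G,A,D,C,B,l]
After op 7 (rotate(-3)): offset=2, physical=[A,D,C,B,l,F,G], logical=[C,B,l,F,G,A,D]
After op 8 (replace(0, 'b')): offset=2, physical=[A,D,b,B,l,F,G], logical=[b,B,l,F,G,A,D]
After op 9 (replace(1, 'p')): offset=2, physical=[A,D,b,p,l,F,G], logical=[b,p,l,F,G,A,D]
After op 10 (rotate(-3)): offset=6, physical=[A,D,b,p,l,F,G], logical=[G,A,D,b,p,l,F]
After op 11 (swap(3, 0)): offset=6, physical=[A,D,G,p,l,F,b], logical=[b,A,D,G,p,l,F]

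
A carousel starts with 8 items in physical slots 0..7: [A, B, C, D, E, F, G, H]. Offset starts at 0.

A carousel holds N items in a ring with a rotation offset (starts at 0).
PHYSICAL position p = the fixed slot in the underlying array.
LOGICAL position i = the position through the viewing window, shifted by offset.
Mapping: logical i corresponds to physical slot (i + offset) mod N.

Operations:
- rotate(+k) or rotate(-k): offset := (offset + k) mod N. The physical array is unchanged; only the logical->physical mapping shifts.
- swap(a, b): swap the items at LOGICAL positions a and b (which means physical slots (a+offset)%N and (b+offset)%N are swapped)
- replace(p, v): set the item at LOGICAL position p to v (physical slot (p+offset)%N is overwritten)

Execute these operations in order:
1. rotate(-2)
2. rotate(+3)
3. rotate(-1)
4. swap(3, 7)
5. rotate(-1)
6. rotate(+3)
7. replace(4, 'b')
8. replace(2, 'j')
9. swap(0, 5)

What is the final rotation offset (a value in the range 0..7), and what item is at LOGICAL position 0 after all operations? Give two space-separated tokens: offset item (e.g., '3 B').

Answer: 2 D

Derivation:
After op 1 (rotate(-2)): offset=6, physical=[A,B,C,D,E,F,G,H], logical=[G,H,A,B,C,D,E,F]
After op 2 (rotate(+3)): offset=1, physical=[A,B,C,D,E,F,G,H], logical=[B,C,D,E,F,G,H,A]
After op 3 (rotate(-1)): offset=0, physical=[A,B,C,D,E,F,G,H], logical=[A,B,C,D,E,F,G,H]
After op 4 (swap(3, 7)): offset=0, physical=[A,B,C,H,E,F,G,D], logical=[A,B,C,H,E,F,G,D]
After op 5 (rotate(-1)): offset=7, physical=[A,B,C,H,E,F,G,D], logical=[D,A,B,C,H,E,F,G]
After op 6 (rotate(+3)): offset=2, physical=[A,B,C,H,E,F,G,D], logical=[C,H,E,F,G,D,A,B]
After op 7 (replace(4, 'b')): offset=2, physical=[A,B,C,H,E,F,b,D], logical=[C,H,E,F,b,D,A,B]
After op 8 (replace(2, 'j')): offset=2, physical=[A,B,C,H,j,F,b,D], logical=[C,H,j,F,b,D,A,B]
After op 9 (swap(0, 5)): offset=2, physical=[A,B,D,H,j,F,b,C], logical=[D,H,j,F,b,C,A,B]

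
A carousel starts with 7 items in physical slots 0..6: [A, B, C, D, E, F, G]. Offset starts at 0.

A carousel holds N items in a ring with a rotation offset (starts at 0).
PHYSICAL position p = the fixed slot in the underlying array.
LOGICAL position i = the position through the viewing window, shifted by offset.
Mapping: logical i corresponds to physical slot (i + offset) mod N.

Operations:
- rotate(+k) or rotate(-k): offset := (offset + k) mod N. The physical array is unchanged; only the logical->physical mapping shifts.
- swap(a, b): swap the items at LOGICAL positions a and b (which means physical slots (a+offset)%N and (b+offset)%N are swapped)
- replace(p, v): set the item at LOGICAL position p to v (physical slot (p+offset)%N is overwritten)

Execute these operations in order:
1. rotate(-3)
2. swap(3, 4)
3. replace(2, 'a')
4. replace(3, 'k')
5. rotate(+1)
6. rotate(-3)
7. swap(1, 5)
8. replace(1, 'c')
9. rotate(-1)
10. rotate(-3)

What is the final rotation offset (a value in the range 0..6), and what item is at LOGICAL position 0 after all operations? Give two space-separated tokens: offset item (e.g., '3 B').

Answer: 5 F

Derivation:
After op 1 (rotate(-3)): offset=4, physical=[A,B,C,D,E,F,G], logical=[E,F,G,A,B,C,D]
After op 2 (swap(3, 4)): offset=4, physical=[B,A,C,D,E,F,G], logical=[E,F,G,B,A,C,D]
After op 3 (replace(2, 'a')): offset=4, physical=[B,A,C,D,E,F,a], logical=[E,F,a,B,A,C,D]
After op 4 (replace(3, 'k')): offset=4, physical=[k,A,C,D,E,F,a], logical=[E,F,a,k,A,C,D]
After op 5 (rotate(+1)): offset=5, physical=[k,A,C,D,E,F,a], logical=[F,a,k,A,C,D,E]
After op 6 (rotate(-3)): offset=2, physical=[k,A,C,D,E,F,a], logical=[C,D,E,F,a,k,A]
After op 7 (swap(1, 5)): offset=2, physical=[D,A,C,k,E,F,a], logical=[C,k,E,F,a,D,A]
After op 8 (replace(1, 'c')): offset=2, physical=[D,A,C,c,E,F,a], logical=[C,c,E,F,a,D,A]
After op 9 (rotate(-1)): offset=1, physical=[D,A,C,c,E,F,a], logical=[A,C,c,E,F,a,D]
After op 10 (rotate(-3)): offset=5, physical=[D,A,C,c,E,F,a], logical=[F,a,D,A,C,c,E]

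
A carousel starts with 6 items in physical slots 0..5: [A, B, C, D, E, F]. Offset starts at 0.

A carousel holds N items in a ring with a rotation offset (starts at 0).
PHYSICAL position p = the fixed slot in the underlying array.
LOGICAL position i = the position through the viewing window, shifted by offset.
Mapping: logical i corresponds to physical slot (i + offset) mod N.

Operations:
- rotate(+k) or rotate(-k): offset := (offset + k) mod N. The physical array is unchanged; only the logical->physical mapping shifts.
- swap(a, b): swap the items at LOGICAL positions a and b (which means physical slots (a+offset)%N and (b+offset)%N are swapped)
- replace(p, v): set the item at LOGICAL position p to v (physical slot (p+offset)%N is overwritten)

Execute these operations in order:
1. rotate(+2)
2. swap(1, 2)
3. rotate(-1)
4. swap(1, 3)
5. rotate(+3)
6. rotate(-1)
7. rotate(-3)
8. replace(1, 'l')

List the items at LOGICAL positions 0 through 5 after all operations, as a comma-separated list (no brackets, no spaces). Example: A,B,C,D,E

Answer: A,l,D,E,C,F

Derivation:
After op 1 (rotate(+2)): offset=2, physical=[A,B,C,D,E,F], logical=[C,D,E,F,A,B]
After op 2 (swap(1, 2)): offset=2, physical=[A,B,C,E,D,F], logical=[C,E,D,F,A,B]
After op 3 (rotate(-1)): offset=1, physical=[A,B,C,E,D,F], logical=[B,C,E,D,F,A]
After op 4 (swap(1, 3)): offset=1, physical=[A,B,D,E,C,F], logical=[B,D,E,C,F,A]
After op 5 (rotate(+3)): offset=4, physical=[A,B,D,E,C,F], logical=[C,F,A,B,D,E]
After op 6 (rotate(-1)): offset=3, physical=[A,B,D,E,C,F], logical=[E,C,F,A,B,D]
After op 7 (rotate(-3)): offset=0, physical=[A,B,D,E,C,F], logical=[A,B,D,E,C,F]
After op 8 (replace(1, 'l')): offset=0, physical=[A,l,D,E,C,F], logical=[A,l,D,E,C,F]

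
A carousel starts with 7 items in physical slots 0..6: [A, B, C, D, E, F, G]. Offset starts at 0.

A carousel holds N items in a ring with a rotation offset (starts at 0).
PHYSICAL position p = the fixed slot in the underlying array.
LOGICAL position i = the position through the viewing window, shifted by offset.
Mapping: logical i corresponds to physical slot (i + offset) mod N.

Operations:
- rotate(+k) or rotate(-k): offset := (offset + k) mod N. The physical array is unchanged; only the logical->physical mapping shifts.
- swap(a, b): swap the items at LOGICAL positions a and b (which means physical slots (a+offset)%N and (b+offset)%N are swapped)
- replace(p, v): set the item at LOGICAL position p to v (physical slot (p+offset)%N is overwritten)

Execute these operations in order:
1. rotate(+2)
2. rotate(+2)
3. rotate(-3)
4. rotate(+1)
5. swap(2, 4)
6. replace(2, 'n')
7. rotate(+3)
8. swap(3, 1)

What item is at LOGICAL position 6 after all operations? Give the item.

Answer: n

Derivation:
After op 1 (rotate(+2)): offset=2, physical=[A,B,C,D,E,F,G], logical=[C,D,E,F,G,A,B]
After op 2 (rotate(+2)): offset=4, physical=[A,B,C,D,E,F,G], logical=[E,F,G,A,B,C,D]
After op 3 (rotate(-3)): offset=1, physical=[A,B,C,D,E,F,G], logical=[B,C,D,E,F,G,A]
After op 4 (rotate(+1)): offset=2, physical=[A,B,C,D,E,F,G], logical=[C,D,E,F,G,A,B]
After op 5 (swap(2, 4)): offset=2, physical=[A,B,C,D,G,F,E], logical=[C,D,G,F,E,A,B]
After op 6 (replace(2, 'n')): offset=2, physical=[A,B,C,D,n,F,E], logical=[C,D,n,F,E,A,B]
After op 7 (rotate(+3)): offset=5, physical=[A,B,C,D,n,F,E], logical=[F,E,A,B,C,D,n]
After op 8 (swap(3, 1)): offset=5, physical=[A,E,C,D,n,F,B], logical=[F,B,A,E,C,D,n]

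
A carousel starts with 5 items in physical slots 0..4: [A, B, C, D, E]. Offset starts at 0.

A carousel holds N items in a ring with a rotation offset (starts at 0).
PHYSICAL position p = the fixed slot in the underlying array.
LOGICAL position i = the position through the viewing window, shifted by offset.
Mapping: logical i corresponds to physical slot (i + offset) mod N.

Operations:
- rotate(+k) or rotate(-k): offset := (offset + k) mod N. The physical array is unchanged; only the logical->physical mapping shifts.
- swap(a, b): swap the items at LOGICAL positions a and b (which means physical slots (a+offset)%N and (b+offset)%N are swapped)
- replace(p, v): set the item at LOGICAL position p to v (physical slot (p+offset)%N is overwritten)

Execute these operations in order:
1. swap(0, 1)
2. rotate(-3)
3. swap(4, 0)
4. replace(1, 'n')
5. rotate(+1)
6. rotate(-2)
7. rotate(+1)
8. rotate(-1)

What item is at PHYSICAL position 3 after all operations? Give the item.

After op 1 (swap(0, 1)): offset=0, physical=[B,A,C,D,E], logical=[B,A,C,D,E]
After op 2 (rotate(-3)): offset=2, physical=[B,A,C,D,E], logical=[C,D,E,B,A]
After op 3 (swap(4, 0)): offset=2, physical=[B,C,A,D,E], logical=[A,D,E,B,C]
After op 4 (replace(1, 'n')): offset=2, physical=[B,C,A,n,E], logical=[A,n,E,B,C]
After op 5 (rotate(+1)): offset=3, physical=[B,C,A,n,E], logical=[n,E,B,C,A]
After op 6 (rotate(-2)): offset=1, physical=[B,C,A,n,E], logical=[C,A,n,E,B]
After op 7 (rotate(+1)): offset=2, physical=[B,C,A,n,E], logical=[A,n,E,B,C]
After op 8 (rotate(-1)): offset=1, physical=[B,C,A,n,E], logical=[C,A,n,E,B]

Answer: n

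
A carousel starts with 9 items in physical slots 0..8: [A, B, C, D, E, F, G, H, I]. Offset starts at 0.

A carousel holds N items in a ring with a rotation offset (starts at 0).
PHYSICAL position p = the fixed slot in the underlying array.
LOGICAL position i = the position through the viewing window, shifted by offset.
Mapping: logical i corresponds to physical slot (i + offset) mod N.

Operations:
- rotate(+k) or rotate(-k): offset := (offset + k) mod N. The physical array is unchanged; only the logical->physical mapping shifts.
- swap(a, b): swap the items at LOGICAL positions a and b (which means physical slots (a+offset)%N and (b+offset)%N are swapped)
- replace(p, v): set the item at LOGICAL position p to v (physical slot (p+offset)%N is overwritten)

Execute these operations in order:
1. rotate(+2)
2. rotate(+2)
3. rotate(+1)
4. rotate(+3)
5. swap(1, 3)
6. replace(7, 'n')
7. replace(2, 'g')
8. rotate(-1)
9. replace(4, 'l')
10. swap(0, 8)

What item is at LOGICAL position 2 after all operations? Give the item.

After op 1 (rotate(+2)): offset=2, physical=[A,B,C,D,E,F,G,H,I], logical=[C,D,E,F,G,H,I,A,B]
After op 2 (rotate(+2)): offset=4, physical=[A,B,C,D,E,F,G,H,I], logical=[E,F,G,H,I,A,B,C,D]
After op 3 (rotate(+1)): offset=5, physical=[A,B,C,D,E,F,G,H,I], logical=[F,G,H,I,A,B,C,D,E]
After op 4 (rotate(+3)): offset=8, physical=[A,B,C,D,E,F,G,H,I], logical=[I,A,B,C,D,E,F,G,H]
After op 5 (swap(1, 3)): offset=8, physical=[C,B,A,D,E,F,G,H,I], logical=[I,C,B,A,D,E,F,G,H]
After op 6 (replace(7, 'n')): offset=8, physical=[C,B,A,D,E,F,n,H,I], logical=[I,C,B,A,D,E,F,n,H]
After op 7 (replace(2, 'g')): offset=8, physical=[C,g,A,D,E,F,n,H,I], logical=[I,C,g,A,D,E,F,n,H]
After op 8 (rotate(-1)): offset=7, physical=[C,g,A,D,E,F,n,H,I], logical=[H,I,C,g,A,D,E,F,n]
After op 9 (replace(4, 'l')): offset=7, physical=[C,g,l,D,E,F,n,H,I], logical=[H,I,C,g,l,D,E,F,n]
After op 10 (swap(0, 8)): offset=7, physical=[C,g,l,D,E,F,H,n,I], logical=[n,I,C,g,l,D,E,F,H]

Answer: C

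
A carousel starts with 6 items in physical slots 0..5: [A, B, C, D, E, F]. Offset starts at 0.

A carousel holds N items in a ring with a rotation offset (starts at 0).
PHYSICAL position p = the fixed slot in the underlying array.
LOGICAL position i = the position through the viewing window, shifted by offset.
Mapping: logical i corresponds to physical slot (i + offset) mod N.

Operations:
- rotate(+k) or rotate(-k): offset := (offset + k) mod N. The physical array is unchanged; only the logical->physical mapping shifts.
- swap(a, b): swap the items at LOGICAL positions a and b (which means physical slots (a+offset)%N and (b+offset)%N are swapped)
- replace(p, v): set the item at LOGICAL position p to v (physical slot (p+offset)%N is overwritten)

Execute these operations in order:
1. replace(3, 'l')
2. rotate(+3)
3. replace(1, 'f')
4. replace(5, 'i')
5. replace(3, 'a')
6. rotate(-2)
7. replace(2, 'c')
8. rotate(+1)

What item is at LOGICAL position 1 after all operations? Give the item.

Answer: c

Derivation:
After op 1 (replace(3, 'l')): offset=0, physical=[A,B,C,l,E,F], logical=[A,B,C,l,E,F]
After op 2 (rotate(+3)): offset=3, physical=[A,B,C,l,E,F], logical=[l,E,F,A,B,C]
After op 3 (replace(1, 'f')): offset=3, physical=[A,B,C,l,f,F], logical=[l,f,F,A,B,C]
After op 4 (replace(5, 'i')): offset=3, physical=[A,B,i,l,f,F], logical=[l,f,F,A,B,i]
After op 5 (replace(3, 'a')): offset=3, physical=[a,B,i,l,f,F], logical=[l,f,F,a,B,i]
After op 6 (rotate(-2)): offset=1, physical=[a,B,i,l,f,F], logical=[B,i,l,f,F,a]
After op 7 (replace(2, 'c')): offset=1, physical=[a,B,i,c,f,F], logical=[B,i,c,f,F,a]
After op 8 (rotate(+1)): offset=2, physical=[a,B,i,c,f,F], logical=[i,c,f,F,a,B]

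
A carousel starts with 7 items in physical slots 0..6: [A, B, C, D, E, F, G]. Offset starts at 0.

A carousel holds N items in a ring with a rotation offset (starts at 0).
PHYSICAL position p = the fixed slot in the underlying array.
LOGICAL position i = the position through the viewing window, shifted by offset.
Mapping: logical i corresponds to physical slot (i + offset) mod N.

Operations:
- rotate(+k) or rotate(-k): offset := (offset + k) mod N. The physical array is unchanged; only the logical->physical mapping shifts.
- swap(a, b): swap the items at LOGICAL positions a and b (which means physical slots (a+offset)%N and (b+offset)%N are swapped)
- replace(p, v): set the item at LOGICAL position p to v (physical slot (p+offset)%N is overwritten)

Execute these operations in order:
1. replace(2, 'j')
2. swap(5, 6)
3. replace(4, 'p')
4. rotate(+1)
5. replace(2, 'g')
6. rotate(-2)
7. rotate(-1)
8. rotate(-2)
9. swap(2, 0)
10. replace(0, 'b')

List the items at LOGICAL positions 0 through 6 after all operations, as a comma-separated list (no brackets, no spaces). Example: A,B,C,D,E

After op 1 (replace(2, 'j')): offset=0, physical=[A,B,j,D,E,F,G], logical=[A,B,j,D,E,F,G]
After op 2 (swap(5, 6)): offset=0, physical=[A,B,j,D,E,G,F], logical=[A,B,j,D,E,G,F]
After op 3 (replace(4, 'p')): offset=0, physical=[A,B,j,D,p,G,F], logical=[A,B,j,D,p,G,F]
After op 4 (rotate(+1)): offset=1, physical=[A,B,j,D,p,G,F], logical=[B,j,D,p,G,F,A]
After op 5 (replace(2, 'g')): offset=1, physical=[A,B,j,g,p,G,F], logical=[B,j,g,p,G,F,A]
After op 6 (rotate(-2)): offset=6, physical=[A,B,j,g,p,G,F], logical=[F,A,B,j,g,p,G]
After op 7 (rotate(-1)): offset=5, physical=[A,B,j,g,p,G,F], logical=[G,F,A,B,j,g,p]
After op 8 (rotate(-2)): offset=3, physical=[A,B,j,g,p,G,F], logical=[g,p,G,F,A,B,j]
After op 9 (swap(2, 0)): offset=3, physical=[A,B,j,G,p,g,F], logical=[G,p,g,F,A,B,j]
After op 10 (replace(0, 'b')): offset=3, physical=[A,B,j,b,p,g,F], logical=[b,p,g,F,A,B,j]

Answer: b,p,g,F,A,B,j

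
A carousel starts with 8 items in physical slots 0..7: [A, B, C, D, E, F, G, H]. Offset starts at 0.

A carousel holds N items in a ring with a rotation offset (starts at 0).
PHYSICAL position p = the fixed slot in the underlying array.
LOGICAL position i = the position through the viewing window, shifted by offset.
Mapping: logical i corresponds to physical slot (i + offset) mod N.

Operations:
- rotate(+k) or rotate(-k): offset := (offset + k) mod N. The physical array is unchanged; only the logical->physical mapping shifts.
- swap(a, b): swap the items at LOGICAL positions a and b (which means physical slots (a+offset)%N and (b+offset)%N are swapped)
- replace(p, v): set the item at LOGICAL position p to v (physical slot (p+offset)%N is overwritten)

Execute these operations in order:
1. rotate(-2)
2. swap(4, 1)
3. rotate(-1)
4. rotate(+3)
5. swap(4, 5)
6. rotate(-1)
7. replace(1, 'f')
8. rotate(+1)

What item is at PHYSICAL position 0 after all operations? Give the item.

After op 1 (rotate(-2)): offset=6, physical=[A,B,C,D,E,F,G,H], logical=[G,H,A,B,C,D,E,F]
After op 2 (swap(4, 1)): offset=6, physical=[A,B,H,D,E,F,G,C], logical=[G,C,A,B,H,D,E,F]
After op 3 (rotate(-1)): offset=5, physical=[A,B,H,D,E,F,G,C], logical=[F,G,C,A,B,H,D,E]
After op 4 (rotate(+3)): offset=0, physical=[A,B,H,D,E,F,G,C], logical=[A,B,H,D,E,F,G,C]
After op 5 (swap(4, 5)): offset=0, physical=[A,B,H,D,F,E,G,C], logical=[A,B,H,D,F,E,G,C]
After op 6 (rotate(-1)): offset=7, physical=[A,B,H,D,F,E,G,C], logical=[C,A,B,H,D,F,E,G]
After op 7 (replace(1, 'f')): offset=7, physical=[f,B,H,D,F,E,G,C], logical=[C,f,B,H,D,F,E,G]
After op 8 (rotate(+1)): offset=0, physical=[f,B,H,D,F,E,G,C], logical=[f,B,H,D,F,E,G,C]

Answer: f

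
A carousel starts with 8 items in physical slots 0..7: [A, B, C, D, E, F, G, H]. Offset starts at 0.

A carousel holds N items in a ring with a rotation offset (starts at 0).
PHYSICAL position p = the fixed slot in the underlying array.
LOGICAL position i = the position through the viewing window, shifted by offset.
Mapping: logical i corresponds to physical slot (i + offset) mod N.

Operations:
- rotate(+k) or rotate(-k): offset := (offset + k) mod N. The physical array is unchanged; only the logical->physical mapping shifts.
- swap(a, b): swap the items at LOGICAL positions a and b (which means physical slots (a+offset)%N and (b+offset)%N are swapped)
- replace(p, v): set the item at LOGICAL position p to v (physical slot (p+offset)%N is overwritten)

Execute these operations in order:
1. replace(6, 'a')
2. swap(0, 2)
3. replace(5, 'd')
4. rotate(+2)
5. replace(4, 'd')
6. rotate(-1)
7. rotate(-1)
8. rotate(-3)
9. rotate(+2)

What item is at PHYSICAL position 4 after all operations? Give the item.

After op 1 (replace(6, 'a')): offset=0, physical=[A,B,C,D,E,F,a,H], logical=[A,B,C,D,E,F,a,H]
After op 2 (swap(0, 2)): offset=0, physical=[C,B,A,D,E,F,a,H], logical=[C,B,A,D,E,F,a,H]
After op 3 (replace(5, 'd')): offset=0, physical=[C,B,A,D,E,d,a,H], logical=[C,B,A,D,E,d,a,H]
After op 4 (rotate(+2)): offset=2, physical=[C,B,A,D,E,d,a,H], logical=[A,D,E,d,a,H,C,B]
After op 5 (replace(4, 'd')): offset=2, physical=[C,B,A,D,E,d,d,H], logical=[A,D,E,d,d,H,C,B]
After op 6 (rotate(-1)): offset=1, physical=[C,B,A,D,E,d,d,H], logical=[B,A,D,E,d,d,H,C]
After op 7 (rotate(-1)): offset=0, physical=[C,B,A,D,E,d,d,H], logical=[C,B,A,D,E,d,d,H]
After op 8 (rotate(-3)): offset=5, physical=[C,B,A,D,E,d,d,H], logical=[d,d,H,C,B,A,D,E]
After op 9 (rotate(+2)): offset=7, physical=[C,B,A,D,E,d,d,H], logical=[H,C,B,A,D,E,d,d]

Answer: E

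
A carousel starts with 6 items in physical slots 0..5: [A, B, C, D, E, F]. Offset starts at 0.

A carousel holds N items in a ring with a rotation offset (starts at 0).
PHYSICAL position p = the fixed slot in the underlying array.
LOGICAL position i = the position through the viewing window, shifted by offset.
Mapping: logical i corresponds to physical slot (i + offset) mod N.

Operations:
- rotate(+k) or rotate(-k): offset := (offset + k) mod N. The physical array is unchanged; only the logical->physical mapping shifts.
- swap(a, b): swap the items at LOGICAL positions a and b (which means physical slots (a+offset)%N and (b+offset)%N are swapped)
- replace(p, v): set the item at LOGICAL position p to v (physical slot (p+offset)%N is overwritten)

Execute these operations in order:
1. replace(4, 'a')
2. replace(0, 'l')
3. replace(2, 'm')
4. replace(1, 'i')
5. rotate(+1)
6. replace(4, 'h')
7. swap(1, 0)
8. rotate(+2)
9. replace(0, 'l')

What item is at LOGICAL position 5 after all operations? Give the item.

Answer: i

Derivation:
After op 1 (replace(4, 'a')): offset=0, physical=[A,B,C,D,a,F], logical=[A,B,C,D,a,F]
After op 2 (replace(0, 'l')): offset=0, physical=[l,B,C,D,a,F], logical=[l,B,C,D,a,F]
After op 3 (replace(2, 'm')): offset=0, physical=[l,B,m,D,a,F], logical=[l,B,m,D,a,F]
After op 4 (replace(1, 'i')): offset=0, physical=[l,i,m,D,a,F], logical=[l,i,m,D,a,F]
After op 5 (rotate(+1)): offset=1, physical=[l,i,m,D,a,F], logical=[i,m,D,a,F,l]
After op 6 (replace(4, 'h')): offset=1, physical=[l,i,m,D,a,h], logical=[i,m,D,a,h,l]
After op 7 (swap(1, 0)): offset=1, physical=[l,m,i,D,a,h], logical=[m,i,D,a,h,l]
After op 8 (rotate(+2)): offset=3, physical=[l,m,i,D,a,h], logical=[D,a,h,l,m,i]
After op 9 (replace(0, 'l')): offset=3, physical=[l,m,i,l,a,h], logical=[l,a,h,l,m,i]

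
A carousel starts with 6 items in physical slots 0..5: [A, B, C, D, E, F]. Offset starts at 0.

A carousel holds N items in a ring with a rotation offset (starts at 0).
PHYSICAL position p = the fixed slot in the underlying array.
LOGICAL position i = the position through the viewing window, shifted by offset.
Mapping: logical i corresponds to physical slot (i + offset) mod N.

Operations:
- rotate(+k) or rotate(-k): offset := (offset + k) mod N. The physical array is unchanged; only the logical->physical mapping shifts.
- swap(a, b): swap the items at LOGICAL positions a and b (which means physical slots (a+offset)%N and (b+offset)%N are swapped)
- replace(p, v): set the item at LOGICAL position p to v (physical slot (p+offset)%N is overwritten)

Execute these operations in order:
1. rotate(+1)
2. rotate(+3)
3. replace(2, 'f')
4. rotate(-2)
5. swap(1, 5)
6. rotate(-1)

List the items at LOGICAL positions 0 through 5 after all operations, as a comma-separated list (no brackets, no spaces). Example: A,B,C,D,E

After op 1 (rotate(+1)): offset=1, physical=[A,B,C,D,E,F], logical=[B,C,D,E,F,A]
After op 2 (rotate(+3)): offset=4, physical=[A,B,C,D,E,F], logical=[E,F,A,B,C,D]
After op 3 (replace(2, 'f')): offset=4, physical=[f,B,C,D,E,F], logical=[E,F,f,B,C,D]
After op 4 (rotate(-2)): offset=2, physical=[f,B,C,D,E,F], logical=[C,D,E,F,f,B]
After op 5 (swap(1, 5)): offset=2, physical=[f,D,C,B,E,F], logical=[C,B,E,F,f,D]
After op 6 (rotate(-1)): offset=1, physical=[f,D,C,B,E,F], logical=[D,C,B,E,F,f]

Answer: D,C,B,E,F,f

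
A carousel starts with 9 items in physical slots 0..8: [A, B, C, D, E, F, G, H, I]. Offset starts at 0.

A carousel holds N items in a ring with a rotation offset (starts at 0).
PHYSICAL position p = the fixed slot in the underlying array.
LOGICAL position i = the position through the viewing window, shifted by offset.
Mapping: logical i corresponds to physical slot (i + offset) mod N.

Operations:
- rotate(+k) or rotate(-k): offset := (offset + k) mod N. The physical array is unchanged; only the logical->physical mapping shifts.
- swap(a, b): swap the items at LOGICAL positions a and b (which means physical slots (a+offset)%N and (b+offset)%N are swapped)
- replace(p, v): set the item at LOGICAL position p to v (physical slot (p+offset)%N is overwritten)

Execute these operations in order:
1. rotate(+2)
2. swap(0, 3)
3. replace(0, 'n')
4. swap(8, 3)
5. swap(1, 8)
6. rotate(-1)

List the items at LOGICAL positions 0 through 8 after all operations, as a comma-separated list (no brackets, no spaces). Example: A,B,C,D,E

Answer: D,n,C,E,B,G,H,I,A

Derivation:
After op 1 (rotate(+2)): offset=2, physical=[A,B,C,D,E,F,G,H,I], logical=[C,D,E,F,G,H,I,A,B]
After op 2 (swap(0, 3)): offset=2, physical=[A,B,F,D,E,C,G,H,I], logical=[F,D,E,C,G,H,I,A,B]
After op 3 (replace(0, 'n')): offset=2, physical=[A,B,n,D,E,C,G,H,I], logical=[n,D,E,C,G,H,I,A,B]
After op 4 (swap(8, 3)): offset=2, physical=[A,C,n,D,E,B,G,H,I], logical=[n,D,E,B,G,H,I,A,C]
After op 5 (swap(1, 8)): offset=2, physical=[A,D,n,C,E,B,G,H,I], logical=[n,C,E,B,G,H,I,A,D]
After op 6 (rotate(-1)): offset=1, physical=[A,D,n,C,E,B,G,H,I], logical=[D,n,C,E,B,G,H,I,A]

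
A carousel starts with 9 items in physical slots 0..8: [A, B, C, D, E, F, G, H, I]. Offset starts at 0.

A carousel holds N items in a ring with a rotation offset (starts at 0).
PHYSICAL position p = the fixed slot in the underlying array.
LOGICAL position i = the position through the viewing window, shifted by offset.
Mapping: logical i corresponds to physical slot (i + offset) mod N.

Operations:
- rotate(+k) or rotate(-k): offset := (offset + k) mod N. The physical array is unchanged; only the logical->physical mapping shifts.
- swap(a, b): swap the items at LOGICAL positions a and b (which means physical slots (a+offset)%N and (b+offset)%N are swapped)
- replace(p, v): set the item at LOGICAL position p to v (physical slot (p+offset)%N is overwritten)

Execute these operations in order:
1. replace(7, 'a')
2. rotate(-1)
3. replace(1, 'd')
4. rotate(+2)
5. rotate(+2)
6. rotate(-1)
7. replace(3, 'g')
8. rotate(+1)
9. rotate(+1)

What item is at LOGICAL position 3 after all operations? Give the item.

Answer: a

Derivation:
After op 1 (replace(7, 'a')): offset=0, physical=[A,B,C,D,E,F,G,a,I], logical=[A,B,C,D,E,F,G,a,I]
After op 2 (rotate(-1)): offset=8, physical=[A,B,C,D,E,F,G,a,I], logical=[I,A,B,C,D,E,F,G,a]
After op 3 (replace(1, 'd')): offset=8, physical=[d,B,C,D,E,F,G,a,I], logical=[I,d,B,C,D,E,F,G,a]
After op 4 (rotate(+2)): offset=1, physical=[d,B,C,D,E,F,G,a,I], logical=[B,C,D,E,F,G,a,I,d]
After op 5 (rotate(+2)): offset=3, physical=[d,B,C,D,E,F,G,a,I], logical=[D,E,F,G,a,I,d,B,C]
After op 6 (rotate(-1)): offset=2, physical=[d,B,C,D,E,F,G,a,I], logical=[C,D,E,F,G,a,I,d,B]
After op 7 (replace(3, 'g')): offset=2, physical=[d,B,C,D,E,g,G,a,I], logical=[C,D,E,g,G,a,I,d,B]
After op 8 (rotate(+1)): offset=3, physical=[d,B,C,D,E,g,G,a,I], logical=[D,E,g,G,a,I,d,B,C]
After op 9 (rotate(+1)): offset=4, physical=[d,B,C,D,E,g,G,a,I], logical=[E,g,G,a,I,d,B,C,D]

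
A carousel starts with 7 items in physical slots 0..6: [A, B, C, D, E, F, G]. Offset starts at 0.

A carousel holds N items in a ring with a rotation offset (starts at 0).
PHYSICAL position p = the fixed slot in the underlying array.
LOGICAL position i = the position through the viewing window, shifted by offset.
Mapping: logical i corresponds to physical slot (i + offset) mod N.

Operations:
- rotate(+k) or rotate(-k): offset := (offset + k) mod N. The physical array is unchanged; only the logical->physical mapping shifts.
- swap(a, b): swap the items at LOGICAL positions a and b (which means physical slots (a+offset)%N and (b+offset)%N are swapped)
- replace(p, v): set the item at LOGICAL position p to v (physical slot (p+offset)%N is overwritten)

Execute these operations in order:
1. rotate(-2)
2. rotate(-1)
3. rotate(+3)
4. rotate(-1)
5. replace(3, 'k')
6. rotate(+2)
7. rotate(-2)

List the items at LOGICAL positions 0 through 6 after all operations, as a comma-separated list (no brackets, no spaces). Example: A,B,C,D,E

Answer: G,A,B,k,D,E,F

Derivation:
After op 1 (rotate(-2)): offset=5, physical=[A,B,C,D,E,F,G], logical=[F,G,A,B,C,D,E]
After op 2 (rotate(-1)): offset=4, physical=[A,B,C,D,E,F,G], logical=[E,F,G,A,B,C,D]
After op 3 (rotate(+3)): offset=0, physical=[A,B,C,D,E,F,G], logical=[A,B,C,D,E,F,G]
After op 4 (rotate(-1)): offset=6, physical=[A,B,C,D,E,F,G], logical=[G,A,B,C,D,E,F]
After op 5 (replace(3, 'k')): offset=6, physical=[A,B,k,D,E,F,G], logical=[G,A,B,k,D,E,F]
After op 6 (rotate(+2)): offset=1, physical=[A,B,k,D,E,F,G], logical=[B,k,D,E,F,G,A]
After op 7 (rotate(-2)): offset=6, physical=[A,B,k,D,E,F,G], logical=[G,A,B,k,D,E,F]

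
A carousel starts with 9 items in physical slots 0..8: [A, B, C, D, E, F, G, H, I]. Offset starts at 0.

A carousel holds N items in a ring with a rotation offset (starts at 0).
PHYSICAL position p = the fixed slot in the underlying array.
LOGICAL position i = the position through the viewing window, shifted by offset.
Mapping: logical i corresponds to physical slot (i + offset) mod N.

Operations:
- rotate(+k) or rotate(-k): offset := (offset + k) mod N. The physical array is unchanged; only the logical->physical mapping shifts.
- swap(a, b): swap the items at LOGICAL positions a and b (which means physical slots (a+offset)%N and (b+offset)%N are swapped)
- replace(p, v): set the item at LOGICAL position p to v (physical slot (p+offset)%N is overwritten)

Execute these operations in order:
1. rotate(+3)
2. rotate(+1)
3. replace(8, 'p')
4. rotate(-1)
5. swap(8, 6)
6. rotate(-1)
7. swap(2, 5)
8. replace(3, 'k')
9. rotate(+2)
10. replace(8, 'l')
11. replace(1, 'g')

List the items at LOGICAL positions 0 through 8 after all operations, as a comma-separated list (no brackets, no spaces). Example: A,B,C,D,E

After op 1 (rotate(+3)): offset=3, physical=[A,B,C,D,E,F,G,H,I], logical=[D,E,F,G,H,I,A,B,C]
After op 2 (rotate(+1)): offset=4, physical=[A,B,C,D,E,F,G,H,I], logical=[E,F,G,H,I,A,B,C,D]
After op 3 (replace(8, 'p')): offset=4, physical=[A,B,C,p,E,F,G,H,I], logical=[E,F,G,H,I,A,B,C,p]
After op 4 (rotate(-1)): offset=3, physical=[A,B,C,p,E,F,G,H,I], logical=[p,E,F,G,H,I,A,B,C]
After op 5 (swap(8, 6)): offset=3, physical=[C,B,A,p,E,F,G,H,I], logical=[p,E,F,G,H,I,C,B,A]
After op 6 (rotate(-1)): offset=2, physical=[C,B,A,p,E,F,G,H,I], logical=[A,p,E,F,G,H,I,C,B]
After op 7 (swap(2, 5)): offset=2, physical=[C,B,A,p,H,F,G,E,I], logical=[A,p,H,F,G,E,I,C,B]
After op 8 (replace(3, 'k')): offset=2, physical=[C,B,A,p,H,k,G,E,I], logical=[A,p,H,k,G,E,I,C,B]
After op 9 (rotate(+2)): offset=4, physical=[C,B,A,p,H,k,G,E,I], logical=[H,k,G,E,I,C,B,A,p]
After op 10 (replace(8, 'l')): offset=4, physical=[C,B,A,l,H,k,G,E,I], logical=[H,k,G,E,I,C,B,A,l]
After op 11 (replace(1, 'g')): offset=4, physical=[C,B,A,l,H,g,G,E,I], logical=[H,g,G,E,I,C,B,A,l]

Answer: H,g,G,E,I,C,B,A,l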